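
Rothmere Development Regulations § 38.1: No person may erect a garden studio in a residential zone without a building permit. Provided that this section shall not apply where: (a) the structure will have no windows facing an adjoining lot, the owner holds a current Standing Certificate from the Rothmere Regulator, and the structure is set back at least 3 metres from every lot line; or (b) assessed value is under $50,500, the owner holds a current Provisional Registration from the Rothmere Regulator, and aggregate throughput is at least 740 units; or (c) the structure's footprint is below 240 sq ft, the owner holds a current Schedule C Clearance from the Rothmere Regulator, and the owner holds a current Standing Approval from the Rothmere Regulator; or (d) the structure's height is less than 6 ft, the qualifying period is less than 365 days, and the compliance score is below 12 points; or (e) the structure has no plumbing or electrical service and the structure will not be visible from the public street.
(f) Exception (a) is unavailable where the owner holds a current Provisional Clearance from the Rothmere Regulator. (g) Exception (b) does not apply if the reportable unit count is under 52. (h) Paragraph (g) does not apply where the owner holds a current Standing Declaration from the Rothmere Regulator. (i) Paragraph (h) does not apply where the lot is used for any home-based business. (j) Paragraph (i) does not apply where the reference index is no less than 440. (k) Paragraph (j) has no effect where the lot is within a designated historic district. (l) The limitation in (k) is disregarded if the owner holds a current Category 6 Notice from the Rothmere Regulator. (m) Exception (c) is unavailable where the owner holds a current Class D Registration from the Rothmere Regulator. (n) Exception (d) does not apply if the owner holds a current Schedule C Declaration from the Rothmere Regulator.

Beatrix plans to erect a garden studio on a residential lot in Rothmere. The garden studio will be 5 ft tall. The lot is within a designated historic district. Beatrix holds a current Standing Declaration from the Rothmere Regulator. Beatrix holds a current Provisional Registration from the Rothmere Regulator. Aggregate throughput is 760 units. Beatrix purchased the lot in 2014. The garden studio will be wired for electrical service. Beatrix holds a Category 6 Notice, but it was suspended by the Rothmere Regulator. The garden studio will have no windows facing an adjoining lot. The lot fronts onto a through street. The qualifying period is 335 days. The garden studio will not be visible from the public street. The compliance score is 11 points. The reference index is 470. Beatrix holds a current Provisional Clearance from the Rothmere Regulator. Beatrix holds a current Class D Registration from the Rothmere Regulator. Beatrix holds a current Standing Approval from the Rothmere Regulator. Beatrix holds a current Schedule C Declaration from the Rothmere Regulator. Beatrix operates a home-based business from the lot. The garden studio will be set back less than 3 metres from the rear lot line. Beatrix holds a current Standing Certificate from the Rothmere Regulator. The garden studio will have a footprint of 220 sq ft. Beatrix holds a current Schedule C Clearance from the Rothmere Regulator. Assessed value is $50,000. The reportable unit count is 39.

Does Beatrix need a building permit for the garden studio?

Yes — Beatrix must obtain a building permit.

Exception (a) requires that the structure is set back at least 3 metres from every lot line; but the rear setback is under 3 m, so (a) is unavailable.
All of (b)'s requirements are met (assessed value is $50,000, under the $50,500 limit; a current Provisional Registration is held; aggregate throughput is 760 units, meeting the 740 units threshold). However, paragraphs (g)–(l) must be considered: (g) operates against (b): the reportable unit count is 39, under the 52 limit. (h) is engaged (a current Standing Declaration is held), but is displaced by (i): (i) operates — a home-based business operates on the lot. (j) operates (the reference index is 470, meeting the 440 threshold), but is set aside by (k): (k) is engaged — the lot is in a historic district. (l), which would lift (k), is inapplicable — there is no Category 6 Notice in force. Exception (b) does not apply.
Exception (c): the structure's footprint is 220 sq ft, below the 240 sq ft limit; a current Schedule C Clearance is held; a current Standing Approval is held — every condition holds. But: (m) is engaged — a current Class D Registration is held. Exception (c) does not apply.
All of (d)'s requirements are met (the structure's height is 5 ft, less than the 6 ft limit; the qualifying period is 335 days, less than the 365 days limit; the compliance score is 11 points, below the 12 points limit). Turning to paragraph (n): (n) is engaged — a current Schedule C Declaration is held. Exception (d) does not apply.
Exception (e) requires that the structure has no plumbing or electrical service; but electrical service is planned, so (e) is unavailable.
No exception displaces § 38.1.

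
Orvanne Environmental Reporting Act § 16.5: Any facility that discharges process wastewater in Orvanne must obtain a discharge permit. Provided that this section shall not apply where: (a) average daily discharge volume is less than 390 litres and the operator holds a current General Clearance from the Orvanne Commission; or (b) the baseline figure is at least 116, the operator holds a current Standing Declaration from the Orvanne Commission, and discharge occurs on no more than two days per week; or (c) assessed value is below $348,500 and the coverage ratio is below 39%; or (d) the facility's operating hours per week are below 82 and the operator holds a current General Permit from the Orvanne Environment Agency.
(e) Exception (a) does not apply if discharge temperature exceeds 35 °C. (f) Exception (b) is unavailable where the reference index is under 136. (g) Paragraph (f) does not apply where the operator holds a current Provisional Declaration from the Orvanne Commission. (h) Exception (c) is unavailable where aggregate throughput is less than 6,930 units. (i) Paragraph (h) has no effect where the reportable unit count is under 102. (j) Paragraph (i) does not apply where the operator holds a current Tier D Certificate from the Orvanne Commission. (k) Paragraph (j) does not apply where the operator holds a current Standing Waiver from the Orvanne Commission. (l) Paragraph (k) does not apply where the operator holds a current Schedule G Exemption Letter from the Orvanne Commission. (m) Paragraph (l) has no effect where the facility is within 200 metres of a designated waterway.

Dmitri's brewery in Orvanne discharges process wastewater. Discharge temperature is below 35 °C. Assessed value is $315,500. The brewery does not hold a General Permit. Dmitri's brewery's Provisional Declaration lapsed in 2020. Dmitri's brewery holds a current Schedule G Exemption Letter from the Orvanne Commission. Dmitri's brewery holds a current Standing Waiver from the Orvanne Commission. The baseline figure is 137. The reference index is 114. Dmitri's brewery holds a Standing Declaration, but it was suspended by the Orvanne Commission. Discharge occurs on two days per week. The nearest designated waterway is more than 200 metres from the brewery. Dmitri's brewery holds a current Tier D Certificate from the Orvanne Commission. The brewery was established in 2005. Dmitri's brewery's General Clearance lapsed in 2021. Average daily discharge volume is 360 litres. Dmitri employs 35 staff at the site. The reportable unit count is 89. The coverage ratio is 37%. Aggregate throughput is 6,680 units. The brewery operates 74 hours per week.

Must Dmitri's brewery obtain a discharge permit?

Exception (a) does not apply: there is no General Clearance in force.
Exception (b) requires that the operator holds a current Standing Declaration from the Orvanne Commission; but there is no Standing Declaration in force, so (b) is unavailable.
Exception (c): assessed value is $315,500, below the $348,500 limit; the coverage ratio is 37%, below the 39% limit — every condition holds. But: (h) operates against (c): aggregate throughput is 6,680 units, less than the 6,930 units limit. (i) would limit (h) — the reportable unit count is 89, under the 102 limit — but (j) sets (i) aside: (j) operates against (i): a current Tier D Certificate is held. (k) would limit (j) — a current Standing Waiver is held — but (l) sets (k) aside: (l) operates against (k): a current Schedule G Exemption Letter is held. (m) is inapplicable (the brewery is more than 200 m from any designated waterway), so (l) stands. So (c) is unavailable.
Exception (d) does not apply: no General Permit is held.
No exception is made out. Dmitri's brewery falls within the general rule.

Yes — Dmitri's brewery must obtain a discharge permit.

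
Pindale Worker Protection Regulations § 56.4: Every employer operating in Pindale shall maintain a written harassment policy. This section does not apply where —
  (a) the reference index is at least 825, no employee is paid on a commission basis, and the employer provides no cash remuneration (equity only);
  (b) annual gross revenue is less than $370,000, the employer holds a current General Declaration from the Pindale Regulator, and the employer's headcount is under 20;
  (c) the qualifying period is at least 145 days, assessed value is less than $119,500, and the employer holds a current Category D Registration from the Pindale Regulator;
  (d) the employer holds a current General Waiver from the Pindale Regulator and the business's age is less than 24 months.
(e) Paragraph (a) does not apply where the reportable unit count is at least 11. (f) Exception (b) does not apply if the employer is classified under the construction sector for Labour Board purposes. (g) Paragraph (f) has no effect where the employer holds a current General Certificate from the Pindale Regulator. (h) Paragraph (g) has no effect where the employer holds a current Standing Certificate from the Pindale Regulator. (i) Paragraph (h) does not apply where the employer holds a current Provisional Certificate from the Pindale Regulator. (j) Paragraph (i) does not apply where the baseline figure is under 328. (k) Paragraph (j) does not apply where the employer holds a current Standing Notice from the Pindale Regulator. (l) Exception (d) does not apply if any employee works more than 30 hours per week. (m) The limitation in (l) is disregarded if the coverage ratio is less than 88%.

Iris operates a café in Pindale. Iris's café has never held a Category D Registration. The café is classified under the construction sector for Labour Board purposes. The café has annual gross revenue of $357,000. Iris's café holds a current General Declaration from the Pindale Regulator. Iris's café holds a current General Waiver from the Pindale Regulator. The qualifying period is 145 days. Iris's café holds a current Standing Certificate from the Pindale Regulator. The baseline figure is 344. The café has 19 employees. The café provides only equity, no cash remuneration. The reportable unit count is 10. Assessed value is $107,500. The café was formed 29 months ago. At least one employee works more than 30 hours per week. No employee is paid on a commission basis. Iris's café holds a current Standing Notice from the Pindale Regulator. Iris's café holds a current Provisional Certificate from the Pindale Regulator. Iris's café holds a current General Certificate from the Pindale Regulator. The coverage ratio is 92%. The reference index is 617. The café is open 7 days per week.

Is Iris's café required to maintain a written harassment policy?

Exception (a) does not apply: the reference index is 617, short of 825.
Exception (b): annual gross revenue is $357,000, less than the $370,000 limit; a current General Declaration is held; the employer's headcount is 19, under the 20 limit — every condition holds. Under paragraphs (f)–(k): (f) would limit (b) — the café is classified under the construction sector — but (g) sets (f) aside: (g) operates against (f): a current General Certificate is held. (h) would limit (g) — a current Standing Certificate is held — but (i) sets (h) aside: (i) operates — a current Provisional Certificate is held. (j), which would lift (i), is not triggered — the baseline figure is 344, not under 328. So (b) applies.
Exception (c) requires that the employer holds a current Category D Registration from the Pindale Regulator; but there is no Category D Registration in force, so (c) is unavailable.
Exception (d) does not apply: the business's age is 29 months, not less than 24 months.

No — exception (b) applies; Iris's café is not required to maintain a written harassment policy.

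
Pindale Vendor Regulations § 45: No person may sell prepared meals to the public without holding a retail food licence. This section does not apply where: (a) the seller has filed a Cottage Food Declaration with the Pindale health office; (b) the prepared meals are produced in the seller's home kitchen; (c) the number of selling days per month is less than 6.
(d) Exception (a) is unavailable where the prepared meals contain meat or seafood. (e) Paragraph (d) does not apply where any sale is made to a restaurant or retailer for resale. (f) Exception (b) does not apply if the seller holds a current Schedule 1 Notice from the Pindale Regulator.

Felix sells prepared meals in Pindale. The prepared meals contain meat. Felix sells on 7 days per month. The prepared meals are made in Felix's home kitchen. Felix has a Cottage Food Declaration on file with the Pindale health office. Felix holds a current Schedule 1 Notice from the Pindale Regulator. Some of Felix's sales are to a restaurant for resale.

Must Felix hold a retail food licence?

No — exception (a) applies; Felix is not required to hold a retail food licence.

Exception (a): a Cottage Food Declaration is on file — every condition holds. As to paragraphs (d)–(e): (d) would limit (a) — the prepared meals contain meat — but (e) sets (d) aside: (e) is engaged — some sales are to a restaurant for resale. (a) remains available.
Exception (b) is satisfied on its face — the prepared meals are home-kitchen produced. Turning to paragraph (f): (f) operates against (b): a current Schedule 1 Notice is held. So (b) is unavailable.
Exception (c) requires that the number of selling days per month is less than 6; but the number of selling days per month is 7, not less than 6, so (c) is unavailable.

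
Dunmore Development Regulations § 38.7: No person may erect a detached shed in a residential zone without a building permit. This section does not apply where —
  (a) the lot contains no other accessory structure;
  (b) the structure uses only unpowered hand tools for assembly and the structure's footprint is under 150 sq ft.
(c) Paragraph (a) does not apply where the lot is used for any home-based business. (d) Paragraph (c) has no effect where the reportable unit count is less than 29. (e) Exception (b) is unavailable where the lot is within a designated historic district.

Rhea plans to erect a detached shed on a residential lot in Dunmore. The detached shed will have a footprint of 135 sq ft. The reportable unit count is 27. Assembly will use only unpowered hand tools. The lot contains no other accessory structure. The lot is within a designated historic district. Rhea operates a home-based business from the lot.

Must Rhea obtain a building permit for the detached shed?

Exception (a)'s conditions are all satisfied: the lot has no other accessory structure. Under paragraphs (c)–(d): (c) would limit (a) — a home-based business operates on the lot — but (d) sets (c) aside: (d) operates against (c): the reportable unit count is 27, less than the 29 limit. (a) remains available.
Exception (b) is satisfied on its face — assembly uses only hand tools; the structure's footprint is 135 sq ft, under the 150 sq ft limit. However, paragraph (e) must be considered: (e) operates against (b): the lot is in a historic district. (b) is therefore removed.

No — exception (a) applies; Rhea does not need a building permit.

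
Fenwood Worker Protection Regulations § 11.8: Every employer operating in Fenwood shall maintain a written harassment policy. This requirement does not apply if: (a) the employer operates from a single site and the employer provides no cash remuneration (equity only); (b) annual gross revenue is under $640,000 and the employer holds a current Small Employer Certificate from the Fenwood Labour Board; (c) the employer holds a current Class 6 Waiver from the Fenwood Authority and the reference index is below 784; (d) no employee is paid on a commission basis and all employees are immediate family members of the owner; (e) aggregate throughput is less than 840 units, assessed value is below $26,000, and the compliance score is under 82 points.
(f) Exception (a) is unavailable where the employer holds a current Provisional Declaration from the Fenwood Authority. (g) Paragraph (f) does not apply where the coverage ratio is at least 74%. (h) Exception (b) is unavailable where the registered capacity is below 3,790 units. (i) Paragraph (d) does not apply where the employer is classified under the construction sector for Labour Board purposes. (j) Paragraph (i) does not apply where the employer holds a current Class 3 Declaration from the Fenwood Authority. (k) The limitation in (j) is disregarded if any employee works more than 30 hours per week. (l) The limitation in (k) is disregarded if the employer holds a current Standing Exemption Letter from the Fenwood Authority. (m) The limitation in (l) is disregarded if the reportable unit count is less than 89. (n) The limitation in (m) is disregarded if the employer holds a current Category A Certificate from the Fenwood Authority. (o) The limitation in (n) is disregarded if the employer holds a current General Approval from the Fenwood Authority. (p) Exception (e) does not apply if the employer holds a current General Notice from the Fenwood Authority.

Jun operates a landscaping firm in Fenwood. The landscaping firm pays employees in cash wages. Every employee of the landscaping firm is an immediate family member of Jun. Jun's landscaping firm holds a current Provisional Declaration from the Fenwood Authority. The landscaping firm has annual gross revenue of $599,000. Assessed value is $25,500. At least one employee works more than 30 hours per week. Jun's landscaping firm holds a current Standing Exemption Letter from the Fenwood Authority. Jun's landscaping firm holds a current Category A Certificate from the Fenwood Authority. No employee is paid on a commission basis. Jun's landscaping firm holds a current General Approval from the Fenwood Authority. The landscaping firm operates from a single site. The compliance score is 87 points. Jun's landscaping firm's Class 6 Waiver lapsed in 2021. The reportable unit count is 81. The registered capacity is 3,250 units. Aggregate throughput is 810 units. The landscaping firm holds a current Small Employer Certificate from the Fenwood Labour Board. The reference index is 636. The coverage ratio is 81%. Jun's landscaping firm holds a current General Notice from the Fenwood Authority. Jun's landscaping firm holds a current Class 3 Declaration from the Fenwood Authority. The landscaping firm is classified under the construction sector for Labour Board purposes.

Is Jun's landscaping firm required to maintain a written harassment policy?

Exception (a) fails — employees are paid cash wages.
Exception (b): annual gross revenue is $599,000, under the $640,000 limit; a current Small Employer Certificate is held — every condition holds. However, paragraph (h) must be considered: (h) is engaged — the registered capacity is 3,250 units, below the 3,790 units limit. (b) is therefore removed.
Exception (c) requires that the employer holds a current Class 6 Waiver from the Fenwood Authority; but there is no Class 6 Waiver in force, so (c) is unavailable.
Exception (d): no employee is paid on commission; every employee is an immediate family member — every condition holds. However, paragraphs (i)–(o) must be considered: (i) operates against (d): the landscaping firm is classified under the construction sector. (j) would limit (i) — a current Class 3 Declaration is held — but (k) sets (j) aside: (k) operates against (j): at least one employee exceeds 30 hours/week. (l) would limit (k) — a current Standing Exemption Letter is held — but (m) sets (l) aside: (m) applies — the reportable unit count is 81, less than the 89 limit. (n) would limit (m) — a current Category A Certificate is held — but (o) sets (n) aside: (o) operates against (n): a current General Approval is held. So (d) is unavailable.
Exception (e) requires that the compliance score is under 82 points; but the compliance score is 87 points, not under 82 points, so (e) is unavailable.
No exception displaces § 11.8.

Yes — Jun's landscaping firm must maintain a written harassment policy.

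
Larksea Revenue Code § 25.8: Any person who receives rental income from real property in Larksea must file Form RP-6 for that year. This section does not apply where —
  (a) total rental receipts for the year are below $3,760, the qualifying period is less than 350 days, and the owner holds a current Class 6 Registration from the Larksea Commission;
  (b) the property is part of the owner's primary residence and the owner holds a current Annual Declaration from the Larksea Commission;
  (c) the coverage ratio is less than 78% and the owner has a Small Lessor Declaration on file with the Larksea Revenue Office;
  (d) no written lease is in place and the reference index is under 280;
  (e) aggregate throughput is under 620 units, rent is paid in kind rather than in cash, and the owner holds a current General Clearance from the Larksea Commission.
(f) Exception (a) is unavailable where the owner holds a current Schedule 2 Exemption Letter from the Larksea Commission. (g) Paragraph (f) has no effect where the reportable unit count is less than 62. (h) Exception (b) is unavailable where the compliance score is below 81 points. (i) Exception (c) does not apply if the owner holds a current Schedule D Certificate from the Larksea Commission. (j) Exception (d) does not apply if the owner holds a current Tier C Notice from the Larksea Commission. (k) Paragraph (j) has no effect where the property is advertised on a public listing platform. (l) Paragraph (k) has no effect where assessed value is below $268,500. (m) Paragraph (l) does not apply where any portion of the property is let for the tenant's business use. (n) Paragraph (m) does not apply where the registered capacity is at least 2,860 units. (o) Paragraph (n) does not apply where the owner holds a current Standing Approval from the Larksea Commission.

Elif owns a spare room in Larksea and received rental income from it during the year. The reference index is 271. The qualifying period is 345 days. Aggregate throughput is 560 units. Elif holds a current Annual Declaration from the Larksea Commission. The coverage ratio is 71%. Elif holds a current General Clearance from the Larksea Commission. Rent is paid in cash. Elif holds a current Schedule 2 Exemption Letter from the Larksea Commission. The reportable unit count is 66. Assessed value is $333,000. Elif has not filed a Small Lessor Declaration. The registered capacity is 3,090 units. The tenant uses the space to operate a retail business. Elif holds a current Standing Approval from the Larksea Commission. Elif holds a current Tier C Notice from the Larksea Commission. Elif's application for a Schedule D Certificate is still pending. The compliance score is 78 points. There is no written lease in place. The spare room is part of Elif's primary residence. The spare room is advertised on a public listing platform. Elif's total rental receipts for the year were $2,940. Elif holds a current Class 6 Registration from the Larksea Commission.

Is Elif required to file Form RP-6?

Exception (a) is satisfied on its face — total rental receipts for the year are $2,940, below the $3,760 limit; the qualifying period is 345 days, less than the 350 days limit; a current Class 6 Registration is held. But: (f) operates against (a): a current Schedule 2 Exemption Letter is held. (g), which would lift (f), is not triggered — the reportable unit count is 66, not less than 62. Exception (a) does not apply.
All of (b)'s requirements are met (the spare room is part of the primary residence; a current Annual Declaration is held). Turning to paragraph (h): (h) is triggered — the compliance score is 78 points, below the 81 points limit. So (b) is unavailable.
Exception (c) fails — no Small Lessor Declaration is on file.
All of (d)'s requirements are met (there is no written lease; the reference index is 271, under the 280 limit). Considering the limiting provisions: (j) applies (a current Tier C Notice is held), but yields to (k): (k) operates against (j): the property is publicly advertised. (l), which would lift (k), is not triggered — assessed value is $333,000, not below $268,500. Exception (d) stands.
Exception (e) fails — rent is paid in cash.

No — exception (d) applies; Elif is not required to file Form RP-6.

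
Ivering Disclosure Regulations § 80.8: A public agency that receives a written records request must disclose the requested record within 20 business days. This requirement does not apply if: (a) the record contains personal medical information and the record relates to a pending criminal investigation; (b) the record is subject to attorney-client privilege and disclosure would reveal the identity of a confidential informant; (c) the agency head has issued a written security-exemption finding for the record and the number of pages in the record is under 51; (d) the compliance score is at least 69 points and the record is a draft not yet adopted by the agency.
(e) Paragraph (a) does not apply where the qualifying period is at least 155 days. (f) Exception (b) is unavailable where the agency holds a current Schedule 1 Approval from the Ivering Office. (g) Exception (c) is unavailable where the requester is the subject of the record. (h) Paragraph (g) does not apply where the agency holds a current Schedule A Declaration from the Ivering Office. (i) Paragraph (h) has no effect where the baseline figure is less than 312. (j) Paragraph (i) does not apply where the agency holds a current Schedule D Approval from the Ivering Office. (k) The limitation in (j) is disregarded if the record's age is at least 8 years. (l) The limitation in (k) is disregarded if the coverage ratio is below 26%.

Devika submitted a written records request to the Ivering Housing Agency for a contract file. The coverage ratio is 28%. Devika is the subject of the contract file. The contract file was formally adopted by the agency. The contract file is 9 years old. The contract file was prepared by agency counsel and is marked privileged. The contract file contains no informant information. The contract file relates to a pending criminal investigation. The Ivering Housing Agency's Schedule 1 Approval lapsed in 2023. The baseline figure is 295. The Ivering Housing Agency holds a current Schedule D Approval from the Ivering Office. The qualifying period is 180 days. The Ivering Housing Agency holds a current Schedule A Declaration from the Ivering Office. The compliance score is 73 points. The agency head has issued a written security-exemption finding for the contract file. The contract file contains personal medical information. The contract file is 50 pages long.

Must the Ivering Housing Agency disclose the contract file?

Exception (a)'s conditions are all satisfied: the contract file contains personal medical information; the contract file relates to a pending investigation. But applying paragraph (e): (e) operates — the qualifying period is 180 days, meeting the 155 days threshold. So (a) is unavailable.
Exception (b) does not apply: the contract file contains no informant information.
All of (c)'s requirements are met (a written security-exemption finding has been issued; the number of pages in the record is 50, under the 51 limit). Turning to paragraphs (g)–(l): (g) operates against (c): Devika is the subject of the contract file. (h) would limit (g) — a current Schedule A Declaration is held — but (i) sets (h) aside: (i) operates against (h): the baseline figure is 295, less than the 312 limit. (j) operates (a current Schedule D Approval is held), but is set aside by (k): (k) applies — the record's age is 9 years, meeting the 8 years threshold. (l) is inapplicable (the coverage ratio is 28%, not below 26%), so (k) stands. So (c) is unavailable.
Exception (d) does not apply: the contract file has been formally adopted.
Every exception is unavailable, so the rule governs.

Yes — the Ivering Housing Agency must disclose the contract file.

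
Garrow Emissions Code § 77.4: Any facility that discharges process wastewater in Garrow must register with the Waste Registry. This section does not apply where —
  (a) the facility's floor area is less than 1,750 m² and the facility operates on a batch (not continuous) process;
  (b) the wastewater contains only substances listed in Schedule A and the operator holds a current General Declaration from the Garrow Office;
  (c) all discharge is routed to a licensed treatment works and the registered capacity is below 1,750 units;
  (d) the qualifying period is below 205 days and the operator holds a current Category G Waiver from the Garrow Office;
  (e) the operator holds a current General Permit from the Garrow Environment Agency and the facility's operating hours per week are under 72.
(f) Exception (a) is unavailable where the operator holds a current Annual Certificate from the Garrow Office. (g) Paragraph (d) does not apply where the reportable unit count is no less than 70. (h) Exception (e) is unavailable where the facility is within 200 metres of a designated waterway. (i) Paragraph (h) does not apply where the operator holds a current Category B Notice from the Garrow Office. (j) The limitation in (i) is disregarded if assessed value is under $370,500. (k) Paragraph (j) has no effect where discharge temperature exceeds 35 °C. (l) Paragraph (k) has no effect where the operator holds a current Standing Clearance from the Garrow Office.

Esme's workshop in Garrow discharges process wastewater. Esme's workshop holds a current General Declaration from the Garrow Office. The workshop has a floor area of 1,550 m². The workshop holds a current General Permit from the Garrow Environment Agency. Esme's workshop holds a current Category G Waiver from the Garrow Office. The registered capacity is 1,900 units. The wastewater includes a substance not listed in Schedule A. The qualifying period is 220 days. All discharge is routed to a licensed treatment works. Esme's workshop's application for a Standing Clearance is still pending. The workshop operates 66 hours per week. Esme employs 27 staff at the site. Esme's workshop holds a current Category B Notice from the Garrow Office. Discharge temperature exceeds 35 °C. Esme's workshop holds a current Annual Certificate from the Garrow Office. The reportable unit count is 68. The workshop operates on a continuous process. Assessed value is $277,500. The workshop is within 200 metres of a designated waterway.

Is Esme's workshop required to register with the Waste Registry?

Exception (a) fails — the facility operates on a continuous process.
Exception (b) fails — the wastewater includes a non-Schedule-A substance.
Exception (c) does not apply: the registered capacity is 1,900 units, not below 1,750 units.
Exception (d) does not apply: the qualifying period is 220 days, not below 205 days.
Exception (e)'s conditions are all satisfied: a current General Permit is held; the facility's operating hours per week are 66, under the 72 limit. Considering the limiting provisions: (h) is triggered (the workshop is within 200 m of a designated waterway), but yields to (i): (i) operates — a current Category B Notice is held. (j) would limit (i) — assessed value is $277,500, under the $370,500 limit — but (k) sets (j) aside: (k) is engaged — discharge temperature exceeds 35 °C. (l), which would lift (k), is inapplicable — the Standing Clearance is not current. (e) remains available.

No — exception (e) applies; Esme's workshop is not required to register with the Waste Registry.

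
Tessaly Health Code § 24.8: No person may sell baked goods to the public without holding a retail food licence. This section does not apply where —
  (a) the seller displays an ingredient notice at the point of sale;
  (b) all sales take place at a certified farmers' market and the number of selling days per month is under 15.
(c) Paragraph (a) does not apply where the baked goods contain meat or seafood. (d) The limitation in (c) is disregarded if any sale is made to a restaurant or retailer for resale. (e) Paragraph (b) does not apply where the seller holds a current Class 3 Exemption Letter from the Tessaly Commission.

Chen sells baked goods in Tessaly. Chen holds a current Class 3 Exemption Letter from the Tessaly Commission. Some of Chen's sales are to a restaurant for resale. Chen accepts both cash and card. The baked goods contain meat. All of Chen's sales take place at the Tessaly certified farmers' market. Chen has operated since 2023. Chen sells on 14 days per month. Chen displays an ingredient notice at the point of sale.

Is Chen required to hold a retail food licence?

Exception (a)'s conditions are all satisfied: an ingredient notice is displayed. Under paragraphs (c)–(d): (c) would limit (a) — the baked goods contain meat — but (d) sets (c) aside: (d) operates — some sales are to a restaurant for resale. (a) remains available.
Exception (b)'s conditions are all satisfied: all sales are at a certified farmers' market; the number of selling days per month is 14, under the 15 limit. Turning to paragraph (e): (e) operates against (b): a current Class 3 Exemption Letter is held. Exception (b) does not apply.

No — exception (a) applies; Chen is not required to hold a retail food licence.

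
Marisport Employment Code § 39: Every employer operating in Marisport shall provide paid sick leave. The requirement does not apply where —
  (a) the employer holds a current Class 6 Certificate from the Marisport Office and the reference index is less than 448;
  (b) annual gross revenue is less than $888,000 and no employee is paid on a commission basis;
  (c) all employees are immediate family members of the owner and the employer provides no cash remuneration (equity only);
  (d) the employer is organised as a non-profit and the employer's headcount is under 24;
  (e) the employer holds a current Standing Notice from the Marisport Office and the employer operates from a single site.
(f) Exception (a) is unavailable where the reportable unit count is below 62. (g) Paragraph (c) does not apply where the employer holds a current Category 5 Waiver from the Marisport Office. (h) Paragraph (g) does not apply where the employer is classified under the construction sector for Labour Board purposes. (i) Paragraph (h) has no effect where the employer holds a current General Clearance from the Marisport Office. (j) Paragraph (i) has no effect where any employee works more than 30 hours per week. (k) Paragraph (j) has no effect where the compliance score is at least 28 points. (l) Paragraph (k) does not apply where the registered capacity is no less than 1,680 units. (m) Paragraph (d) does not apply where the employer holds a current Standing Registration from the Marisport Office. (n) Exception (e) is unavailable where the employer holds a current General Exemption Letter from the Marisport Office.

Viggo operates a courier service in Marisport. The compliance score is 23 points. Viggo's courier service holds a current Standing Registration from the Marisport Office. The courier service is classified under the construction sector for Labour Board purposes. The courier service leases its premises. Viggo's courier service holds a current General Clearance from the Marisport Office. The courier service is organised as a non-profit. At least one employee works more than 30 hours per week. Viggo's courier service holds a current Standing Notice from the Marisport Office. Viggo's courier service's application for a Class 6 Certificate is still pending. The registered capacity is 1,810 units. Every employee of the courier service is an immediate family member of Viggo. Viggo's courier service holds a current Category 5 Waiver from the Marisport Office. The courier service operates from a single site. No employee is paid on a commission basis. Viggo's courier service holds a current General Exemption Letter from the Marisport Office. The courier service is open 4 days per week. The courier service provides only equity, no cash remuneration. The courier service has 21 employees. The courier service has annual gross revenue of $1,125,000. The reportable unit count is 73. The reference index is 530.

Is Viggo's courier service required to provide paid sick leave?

Exception (a) does not apply: the Class 6 Certificate is not current.
Exception (b) requires that annual gross revenue is less than $888,000; but annual gross revenue is $1,125,000, not less than $888,000, so (b) is unavailable.
Exception (c)'s conditions are all satisfied: every employee is an immediate family member; remuneration is equity-only. As to paragraphs (g)–(l): (g) is triggered (a current Category 5 Waiver is held), but is overridden by (h): (h) operates against (g): the courier service is classified under the construction sector. (i) would limit (h) — a current General Clearance is held — but (j) sets (i) aside: (j) applies — at least one employee exceeds 30 hours/week. (k), which would lift (j), is not triggered — the compliance score is 23 points, short of 28 points. (c) remains available.
Exception (d): the employer is a non-profit; the employer's headcount is 21, under the 24 limit — every condition holds. Turning to paragraph (m): (m) operates against (d): a current Standing Registration is held. (d) is therefore removed.
Exception (e): a current Standing Notice is held; the employer operates from a single site — every condition holds. But: (n) operates — a current General Exemption Letter is held. Exception (e) does not apply.

No — exception (c) applies; Viggo's courier service is not required to provide paid sick leave.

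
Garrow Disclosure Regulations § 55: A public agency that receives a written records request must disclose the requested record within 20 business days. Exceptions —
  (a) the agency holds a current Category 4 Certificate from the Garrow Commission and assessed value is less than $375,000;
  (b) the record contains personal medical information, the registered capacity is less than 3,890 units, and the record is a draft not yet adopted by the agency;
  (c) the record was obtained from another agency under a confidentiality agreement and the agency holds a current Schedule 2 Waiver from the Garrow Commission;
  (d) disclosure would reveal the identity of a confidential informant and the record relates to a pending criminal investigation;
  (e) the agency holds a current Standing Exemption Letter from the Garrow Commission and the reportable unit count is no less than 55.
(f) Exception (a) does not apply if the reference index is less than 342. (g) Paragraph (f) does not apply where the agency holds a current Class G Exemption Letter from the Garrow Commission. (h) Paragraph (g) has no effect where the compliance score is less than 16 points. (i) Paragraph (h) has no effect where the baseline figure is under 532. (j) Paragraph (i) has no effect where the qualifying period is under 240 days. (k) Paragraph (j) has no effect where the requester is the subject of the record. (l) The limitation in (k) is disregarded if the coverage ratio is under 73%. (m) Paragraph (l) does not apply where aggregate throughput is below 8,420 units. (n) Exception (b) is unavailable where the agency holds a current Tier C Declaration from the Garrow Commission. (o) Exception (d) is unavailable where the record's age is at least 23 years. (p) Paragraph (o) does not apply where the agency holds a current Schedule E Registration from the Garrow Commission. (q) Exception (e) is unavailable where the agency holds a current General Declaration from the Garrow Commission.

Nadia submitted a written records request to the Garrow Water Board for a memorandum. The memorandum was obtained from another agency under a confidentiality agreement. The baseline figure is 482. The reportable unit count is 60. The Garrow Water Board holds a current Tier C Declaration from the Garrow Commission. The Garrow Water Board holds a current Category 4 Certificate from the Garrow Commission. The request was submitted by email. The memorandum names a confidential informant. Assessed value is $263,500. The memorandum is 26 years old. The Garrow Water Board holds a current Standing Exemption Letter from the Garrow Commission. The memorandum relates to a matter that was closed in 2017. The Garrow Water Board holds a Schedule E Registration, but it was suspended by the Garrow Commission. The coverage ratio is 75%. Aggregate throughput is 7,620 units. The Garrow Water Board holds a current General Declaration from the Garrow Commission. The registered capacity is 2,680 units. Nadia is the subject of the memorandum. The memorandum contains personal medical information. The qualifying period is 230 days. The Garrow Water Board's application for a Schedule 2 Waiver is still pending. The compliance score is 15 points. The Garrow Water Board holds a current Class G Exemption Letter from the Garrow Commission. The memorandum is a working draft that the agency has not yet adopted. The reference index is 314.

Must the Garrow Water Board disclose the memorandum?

Exception (a)'s conditions are all satisfied: a current Category 4 Certificate is held; assessed value is $263,500, less than the $375,000 limit. Under paragraphs (f)–(m): (f) applies (the reference index is 314, less than the 342 limit), but is set aside by (g): (g) operates — a current Class G Exemption Letter is held. (h) operates (the compliance score is 15 points, less than the 16 points limit), but yields to (i): (i) applies — the baseline figure is 482, under the 532 limit. (j) is engaged (the qualifying period is 230 days, under the 240 days limit), but is set aside by (k): (k) applies — Nadia is the subject of the memorandum. (l), which would lift (k), does not operate here — the coverage ratio is 75%, not under 73%. Exception (a) stands.
Exception (b)'s conditions are all satisfied: the memorandum contains personal medical information; the registered capacity is 2,680 units, less than the 3,890 units limit; the memorandum is an unadopted draft. But: (n) applies — a current Tier C Declaration is held. So (b) is unavailable.
Exception (c) fails — no current Schedule 2 Waiver is held.
Exception (d) does not apply: the memorandum relates to a closed matter.
Exception (e): a current Standing Exemption Letter is held; the reportable unit count is 60, meeting the 55 threshold — every condition holds. But applying paragraph (q): (q) is engaged — a current General Declaration is held. So (e) is unavailable.

No — exception (a) applies; the Garrow Water Board is not required to disclose the memorandum.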